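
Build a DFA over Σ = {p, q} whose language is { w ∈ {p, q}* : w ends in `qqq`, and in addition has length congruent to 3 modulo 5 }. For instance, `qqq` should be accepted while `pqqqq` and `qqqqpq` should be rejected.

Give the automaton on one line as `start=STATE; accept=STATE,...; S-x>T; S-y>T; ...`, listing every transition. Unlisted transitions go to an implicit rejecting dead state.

start=A; accept=G; A-p>B; A-q>C; B-p>D; B-q>D; C-p>D; C-q>E; D-p>F; D-q>F; E-p>F; E-q>G; F-p>H; F-q>H; G-p>H; G-q>H; H-p>A; H-q>A

Build one automaton per condition and run them in lockstep. The first has 4 states tracking how much of the suffix `qqq` has currently been matched; the second has 5 states tracking the input length modulo 5. A product state is a pair (one from each), accepting exactly when both do. Minimizing collapses redundant product states.
8 states suffice.
       p  q 
>  A   B  C 
   B   D  D 
   C   D  E 
   D   F  F 
   E   F  G 
   F   H  H 
 * G   H  H 
   H   A  A 
(> = start, * = accepting)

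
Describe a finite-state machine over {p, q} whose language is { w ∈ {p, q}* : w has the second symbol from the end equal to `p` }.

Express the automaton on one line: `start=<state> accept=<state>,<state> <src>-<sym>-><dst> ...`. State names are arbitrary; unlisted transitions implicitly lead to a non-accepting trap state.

start=s0 accept=s3,s4 s0-p->s1 s0-q->s2 s1-p->s3 s1-q->s4 s2-p->s5 s2-q->s6 s3-p->s3 s3-q->s4 s4-p->s5 s4-q->s6 s5-p->s3 s5-q->s4 s6-p->s5 s6-q->s6

A DFA must remember the last 2 symbols (since which symbol is second-to-last isn't known until the input ends). Use one state per possible window of the last ≤2 symbols; accept from those whose window starts with `p`.
        p   q  
>  s0   s1  s2 
   s1   s3  s4 
   s2   s5  s6 
 * s3   s3  s4 
 * s4   s5  s6 
   s5   s3  s4 
   s6   s5  s6 
(> = start, * = accepting)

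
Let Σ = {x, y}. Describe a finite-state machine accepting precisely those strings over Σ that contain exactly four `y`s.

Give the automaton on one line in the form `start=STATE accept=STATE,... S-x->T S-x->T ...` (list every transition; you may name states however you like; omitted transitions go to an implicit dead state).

Count `y`s, saturating at 5: states S0 through S4 mean 0 through 4 `y`s seen; S5 means more than 4. Each `y` increments (capped at S5); other symbols loop. Accept from {S4}.
A 6-state machine:
        x   y  
>  S0   S0  S1 
   S1   S1  S2 
   S2   S2  S3 
   S3   S3  S4 
 * S4   S4  S5 
   S5   S5  S5 
(> = start, * = accepting)

start=S0 accept=S4 S0-x->S0 S0-y->S1 S1-x->S1 S1-y->S2 S2-x->S2 S2-y->S3 S3-x->S3 S3-y->S4 S4-x->S4 S4-y->S5 S5-x->S5 S5-y->S5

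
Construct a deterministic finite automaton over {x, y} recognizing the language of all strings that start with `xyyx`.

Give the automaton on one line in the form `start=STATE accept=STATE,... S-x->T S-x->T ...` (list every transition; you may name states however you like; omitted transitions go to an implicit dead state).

start=s0 accept=s4 s0-x->s1 s0-y->s5 s1-x->s5 s1-y->s2 s2-x->s5 s2-y->s3 s3-x->s4 s3-y->s5 s4-x->s4 s4-y->s4 s5-x->s5 s5-y->s5

Check the first 4 symbols one by one: s0 through s3 record how many have matched `xyyx` so far; any wrong symbol goes to the dead state s5. After all 4 match we enter the accepting sink s4.
With 6 states:
        x   y  
>  s0   s1  s5 
   s1   s5  s2 
   s2   s5  s3 
   s3   s4  s5 
 * s4   s4  s4 
   s5   s5  s5 
(> = start, * = accepting)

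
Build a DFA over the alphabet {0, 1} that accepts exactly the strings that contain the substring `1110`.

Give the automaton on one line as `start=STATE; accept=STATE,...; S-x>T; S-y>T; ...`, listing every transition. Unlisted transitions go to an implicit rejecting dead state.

States A..D record the length of the longest prefix of `1110` that matches the current input suffix. Reaching E means `1110` has been seen, and we stay there forever. Accept from E.
A 5-state machine:
       0  1 
>  A   A  B 
   B   A  C 
   C   A  D 
   D   E  D 
 * E   E  E 
(> = start, * = accepting)

start=A; accept=E; A-0>A; A-1>B; B-0>A; B-1>C; C-0>A; C-1>D; D-0>E; D-1>D; E-0>E; E-1>E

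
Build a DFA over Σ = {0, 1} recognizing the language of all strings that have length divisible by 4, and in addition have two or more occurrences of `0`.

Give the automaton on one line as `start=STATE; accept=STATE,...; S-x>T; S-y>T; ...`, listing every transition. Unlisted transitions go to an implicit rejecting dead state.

Build one automaton per condition and run them in lockstep. One (4 states) tracks the input length modulo 4; the other (4 states) tracks the count of `0`s, saturating at 3. Each combined state is a pair, one component from each; accept when both components accept.
With 16 states:
       0  1 
>  A   B  C 
   B   D  E 
   C   E  F 
   D   G  H 
   E   H  I 
   F   I  J 
   G   K  K 
   H   K  L 
   I   L  M 
   J   M  A 
 * K   N  N 
 * L   N  O 
   M   O  B 
   N   P  P 
   O   P  D 
   P   G  G 
(> = start, * = accepting)

start=A; accept=K,L; A-0>B; A-1>C; B-0>D; B-1>E; C-0>E; C-1>F; D-0>G; D-1>H; E-0>H; E-1>I; F-0>I; F-1>J; G-0>K; G-1>K; H-0>K; H-1>L; I-0>L; I-1>M; J-0>M; J-1>A; K-0>N; K-1>N; L-0>N; L-1>O; M-0>O; M-1>B; N-0>P; N-1>P; O-0>P; O-1>D; P-0>G; P-1>G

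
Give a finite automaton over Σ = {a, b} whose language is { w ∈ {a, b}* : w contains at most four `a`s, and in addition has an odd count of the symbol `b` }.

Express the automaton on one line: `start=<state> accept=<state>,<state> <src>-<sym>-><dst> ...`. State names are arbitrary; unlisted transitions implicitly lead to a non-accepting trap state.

start=s0 accept=s2,s4,s6,s8,s10 s0-a->s1 s0-b->s2 s1-a->s3 s1-b->s4 s2-a->s4 s2-b->s0 s3-a->s5 s3-b->s6 s4-a->s6 s4-b->s1 s5-a->s7 s5-b->s8 s6-a->s8 s6-b->s3 s7-a->s9 s7-b->s10 s8-a->s10 s8-b->s5 s9-a->s9 s9-b->s9 s10-a->s9 s10-b->s7

Handle the two conditions separately and then intersect. The first has 6 states tracking the count of `a`s, saturating at 5; the second has 2 states tracking the count of `b`s modulo 2. A product state is a pair (one from each), accepting exactly when both do. Equivalent product states are then merged.
With 11 states:
          a    b  
>  s0     s1   s2 
   s1     s3   s4 
 * s2     s4   s0 
   s3     s5   s6 
 * s4     s6   s1 
   s5     s7   s8 
 * s6     s8   s3 
   s7     s9  s10 
 * s8    s10   s5 
   s9     s9   s9 
 * s10    s9   s7 
(> = start, * = accepting)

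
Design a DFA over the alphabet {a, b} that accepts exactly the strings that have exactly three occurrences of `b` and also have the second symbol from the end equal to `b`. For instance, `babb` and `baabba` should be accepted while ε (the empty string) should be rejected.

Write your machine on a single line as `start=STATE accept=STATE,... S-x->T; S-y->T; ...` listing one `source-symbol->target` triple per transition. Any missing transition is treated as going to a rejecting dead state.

start=q0; accept=q4,q6; q0-a->q0; q0-b->q1; q1-a->q1; q1-b->q2; q2-a->q3; q2-b->q4; q3-a->q3; q3-b->q5; q4-a->q6; q4-b->q7; q5-a->q6; q5-b->q7; q6-a->q7; q6-b->q7; q7-a->q7; q7-b->q7

Run two small machines in parallel and take their product. The first has 5 states tracking the count of `b`s, saturating at 4; the second has 7 states tracking the last 2 symbols read. A product state is a pair (one from each), accepting exactly when both do. Equivalent product states are then merged.
An 8-state machine:
        a   b  
>  q0   q0  q1 
   q1   q1  q2 
   q2   q3  q4 
   q3   q3  q5 
 * q4   q6  q7 
   q5   q6  q7 
 * q6   q7  q7 
   q7   q7  q7 
(> = start, * = accepting)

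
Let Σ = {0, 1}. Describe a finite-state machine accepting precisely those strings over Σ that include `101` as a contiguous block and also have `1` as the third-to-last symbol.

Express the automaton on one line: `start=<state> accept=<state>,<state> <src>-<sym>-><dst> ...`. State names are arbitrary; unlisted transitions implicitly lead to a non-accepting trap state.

start=s0 accept=s3,s6,s7,s8 s0-0->s0 s0-1->s1 s1-0->s2 s1-1->s1 s2-0->s0 s2-1->s3 s3-0->s4 s3-1->s5 s4-0->s6 s4-1->s3 s5-0->s7 s5-1->s8 s6-0->s9 s6-1->s10 s7-0->s6 s7-1->s3 s8-0->s7 s8-1->s8 s9-0->s9 s9-1->s10 s10-0->s4 s10-1->s5

Run two small machines in parallel and take their product. The first has 4 states tracking whether and how much of `101` has been seen; the second has 15 states tracking the last 3 symbols read. A product state is a pair (one from each), accepting exactly when both do. Minimizing collapses redundant product states.
An 11-state machine:
          0    1  
>  s0     s0   s1 
   s1     s2   s1 
   s2     s0   s3 
 * s3     s4   s5 
   s4     s6   s3 
   s5     s7   s8 
 * s6     s9  s10 
 * s7     s6   s3 
 * s8     s7   s8 
   s9     s9  s10 
   s10    s4   s5 
(> = start, * = accepting)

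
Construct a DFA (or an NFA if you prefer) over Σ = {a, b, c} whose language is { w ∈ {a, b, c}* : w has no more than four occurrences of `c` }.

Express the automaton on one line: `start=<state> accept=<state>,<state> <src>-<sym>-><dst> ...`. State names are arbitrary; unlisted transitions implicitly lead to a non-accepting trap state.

start=q0 accept=q0,q1,q2,q3,q4 q0-a->q0 q0-b->q0 q0-c->q1 q1-a->q1 q1-b->q1 q1-c->q2 q2-a->q2 q2-b->q2 q2-c->q3 q3-a->q3 q3-b->q3 q3-c->q4 q4-a->q4 q4-b->q4 q4-c->q5 q5-a->q5 q5-b->q5 q5-c->q5

Count `c`s, saturating at 5: states q0 through q4 mean 0 through 4 `c`s seen; q5 means more than 4. Each `c` increments (capped at q5); other symbols loop. Accept from {q0, q1, q2, q3, q4}.
A 6-state machine:
        a   b   c  
>* q0   q0  q0  q1 
 * q1   q1  q1  q2 
 * q2   q2  q2  q3 
 * q3   q3  q3  q4 
 * q4   q4  q4  q5 
   q5   q5  q5  q5 
(> = start, * = accepting)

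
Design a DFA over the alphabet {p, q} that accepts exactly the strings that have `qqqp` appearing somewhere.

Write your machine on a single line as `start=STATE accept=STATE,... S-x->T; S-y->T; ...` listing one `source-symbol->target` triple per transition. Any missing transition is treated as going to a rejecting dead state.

States A..D record the length of the longest prefix of `qqqp` that matches the current input suffix. Reaching E means `qqqp` has been seen, and we stay there forever. Accept from E.
A 5-state machine:
       p  q 
>  A   A  B 
   B   A  C 
   C   A  D 
   D   E  D 
 * E   E  E 
(> = start, * = accepting)

start=A; accept=E; A-p->A; A-q->B; B-p->A; B-q->C; C-p->A; C-q->D; D-p->E; D-q->D; E-p->E; E-q->E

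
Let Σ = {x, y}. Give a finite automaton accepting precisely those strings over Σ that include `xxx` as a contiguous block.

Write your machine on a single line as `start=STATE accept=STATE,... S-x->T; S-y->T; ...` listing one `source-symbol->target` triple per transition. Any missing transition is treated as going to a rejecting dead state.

start=s0; accept=s3; s0-x->s1; s0-y->s0; s1-x->s2; s1-y->s0; s2-x->s3; s2-y->s0; s3-x->s3; s3-y->s3

Track how much of `xxx` has been matched so far: state s0 is no progress, s3 is the absorbing accept state reached once `xxx` has occurred. Intermediate states record partial matches; on a mismatch, fall back to the longest reusable overlap.
        x   y  
>  s0   s1  s0 
   s1   s2  s0 
   s2   s3  s0 
 * s3   s3  s3 
(> = start, * = accepting)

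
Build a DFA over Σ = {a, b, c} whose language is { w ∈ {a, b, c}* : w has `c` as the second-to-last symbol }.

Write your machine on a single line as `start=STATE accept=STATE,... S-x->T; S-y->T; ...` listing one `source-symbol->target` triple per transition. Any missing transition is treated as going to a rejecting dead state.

A DFA must remember the last 2 symbols (since which symbol is second-to-last isn't known until the input ends). Use one state per possible window of the last ≤2 symbols; accept from those whose window starts with `c`.
13 states suffice.
          a    b    c  
>  q0     q1   q2   q3 
   q1     q4   q5   q6 
   q2     q7   q8   q9 
   q3    q10  q11  q12 
   q4     q4   q5   q6 
   q5     q7   q8   q9 
   q6    q10  q11  q12 
   q7     q4   q5   q6 
   q8     q7   q8   q9 
   q9    q10  q11  q12 
 * q10    q4   q5   q6 
 * q11    q7   q8   q9 
 * q12   q10  q11  q12 
(> = start, * = accepting)

start=q0; accept=q10,q11,q12; q0-a->q1; q0-b->q2; q0-c->q3; q1-a->q4; q1-b->q5; q1-c->q6; q2-a->q7; q2-b->q8; q2-c->q9; q3-a->q10; q3-b->q11; q3-c->q12; q4-a->q4; q4-b->q5; q4-c->q6; q5-a->q7; q5-b->q8; q5-c->q9; q6-a->q10; q6-b->q11; q6-c->q12; q7-a->q4; q7-b->q5; q7-c->q6; q8-a->q7; q8-b->q8; q8-c->q9; q9-a->q10; q9-b->q11; q9-c->q12; q10-a->q4; q10-b->q5; q10-c->q6; q11-a->q7; q11-b->q8; q11-c->q9; q12-a->q10; q12-b->q11; q12-c->q12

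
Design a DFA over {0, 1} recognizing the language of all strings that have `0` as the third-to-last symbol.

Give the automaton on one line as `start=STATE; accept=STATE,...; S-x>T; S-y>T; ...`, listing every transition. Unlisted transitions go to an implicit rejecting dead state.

start=q0; accept=q7,q8,q9,q10; q0-0>q1; q0-1>q2; q1-0>q3; q1-1>q4; q2-0>q5; q2-1>q6; q3-0>q7; q3-1>q8; q4-0>q9; q4-1>q10; q5-0>q11; q5-1>q12; q6-0>q13; q6-1>q14; q7-0>q7; q7-1>q8; q8-0>q9; q8-1>q10; q9-0>q11; q9-1>q12; q10-0>q13; q10-1>q14; q11-0>q7; q11-1>q8; q12-0>q9; q12-1>q10; q13-0>q11; q13-1>q12; q14-0>q13; q14-1>q14

Because acceptance depends on a position counted from the end, the machine has to buffer the most recent 3 symbols. Make each state the string of the last up-to-3 symbols read; on input `x` shift the window left and append `x`. Accept when the buffered window has length 3 and begins with `0`.
A 15-state machine:
          0    1  
>  q0     q1   q2 
   q1     q3   q4 
   q2     q5   q6 
   q3     q7   q8 
   q4     q9  q10 
   q5    q11  q12 
   q6    q13  q14 
 * q7     q7   q8 
 * q8     q9  q10 
 * q9    q11  q12 
 * q10   q13  q14 
   q11    q7   q8 
   q12    q9  q10 
   q13   q11  q12 
   q14   q13  q14 
(> = start, * = accepting)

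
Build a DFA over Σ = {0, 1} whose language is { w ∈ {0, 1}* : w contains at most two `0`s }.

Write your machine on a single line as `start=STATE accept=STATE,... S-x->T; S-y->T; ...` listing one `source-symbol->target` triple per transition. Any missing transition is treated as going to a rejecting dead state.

Count `0`s, saturating at 3: states q0 through q2 mean 0 through 2 `0`s seen; q3 means more than 2. Each `0` increments (capped at q3); other symbols loop. Accept from {q0, q1, q2}.
A 4-state machine:
        0   1  
>* q0   q1  q0 
 * q1   q2  q1 
 * q2   q3  q2 
   q3   q3  q3 
(> = start, * = accepting)

start=q0; accept=q0,q1,q2; q0-0->q1; q0-1->q0; q1-0->q2; q1-1->q1; q2-0->q3; q2-1->q2; q3-0->q3; q3-1->q3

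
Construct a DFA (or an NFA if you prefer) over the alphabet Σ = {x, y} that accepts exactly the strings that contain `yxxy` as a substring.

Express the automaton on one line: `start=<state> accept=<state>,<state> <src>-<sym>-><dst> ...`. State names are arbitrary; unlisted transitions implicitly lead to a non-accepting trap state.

start=q0 accept=q4 q0-x->q0 q0-y->q1 q1-x->q2 q1-y->q1 q2-x->q3 q2-y->q1 q3-x->q0 q3-y->q4 q4-x->q4 q4-y->q4

Track how much of `yxxy` has been matched so far: state q0 is no progress, q4 is the absorbing accept state reached once `yxxy` has occurred. Intermediate states record partial matches; on a mismatch, fall back to the longest reusable overlap.
A 5-state machine:
        x   y  
>  q0   q0  q1 
   q1   q2  q1 
   q2   q3  q1 
   q3   q0  q4 
 * q4   q4  q4 
(> = start, * = accepting)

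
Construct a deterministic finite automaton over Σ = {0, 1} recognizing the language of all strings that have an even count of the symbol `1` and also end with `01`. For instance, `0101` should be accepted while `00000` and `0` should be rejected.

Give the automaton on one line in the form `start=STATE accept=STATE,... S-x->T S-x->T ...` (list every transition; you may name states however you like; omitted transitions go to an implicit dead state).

Run two small machines in parallel and take their product. One (2 states) tracks the count of `1`s modulo 2; the other (3 states) tracks how much of the suffix `01` has currently been matched. Each combined state is a pair, one component from each; accept when both components accept. After merging equivalent states the machine shrinks.
With 4 states:
        0   1  
>  q0   q0  q1 
   q1   q2  q0 
   q2   q2  q3 
 * q3   q0  q1 
(> = start, * = accepting)

start=q0 accept=q3 q0-0->q0 q0-1->q1 q1-0->q2 q1-1->q0 q2-0->q2 q2-1->q3 q3-0->q0 q3-1->q1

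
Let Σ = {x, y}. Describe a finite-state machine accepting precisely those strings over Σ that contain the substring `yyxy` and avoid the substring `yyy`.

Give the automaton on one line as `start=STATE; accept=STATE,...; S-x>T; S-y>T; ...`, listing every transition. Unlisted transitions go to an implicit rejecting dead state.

Build one automaton per condition and run them in lockstep. The first has 5 states tracking whether and how much of `yyxy` has been seen; the second has 4 states tracking partial matches of the forbidden pattern `yyy`. A product state is a pair (one from each), accepting exactly when both do. After merging equivalent states the machine shrinks.
An 8-state machine:
        x   y  
>  S0   S0  S1 
   S1   S0  S2 
   S2   S3  S4 
   S3   S0  S5 
   S4   S4  S4 
 * S5   S6  S7 
 * S6   S6  S5 
 * S7   S6  S4 
(> = start, * = accepting)

start=S0; accept=S5,S6,S7; S0-x>S0; S0-y>S1; S1-x>S0; S1-y>S2; S2-x>S3; S2-y>S4; S3-x>S0; S3-y>S5; S4-x>S4; S4-y>S4; S5-x>S6; S5-y>S7; S6-x>S6; S6-y>S5; S7-x>S6; S7-y>S4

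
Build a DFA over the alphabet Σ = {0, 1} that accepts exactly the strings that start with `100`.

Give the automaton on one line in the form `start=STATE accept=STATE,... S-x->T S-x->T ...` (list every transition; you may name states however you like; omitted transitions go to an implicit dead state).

start=s0 accept=s3 s0-0->s4 s0-1->s1 s1-0->s2 s1-1->s4 s2-0->s3 s2-1->s4 s3-0->s3 s3-1->s3 s4-0->s4 s4-1->s4

Walk along `100` while the input agrees: from s0 take `1` to s1, and so on. Any deviation drops to the rejecting sink s4. Once s3 is reached the prefix is confirmed and every continuation is accepted.
A 5-state machine:
        0   1  
>  s0   s4  s1 
   s1   s2  s4 
   s2   s3  s4 
 * s3   s3  s3 
   s4   s4  s4 
(> = start, * = accepting)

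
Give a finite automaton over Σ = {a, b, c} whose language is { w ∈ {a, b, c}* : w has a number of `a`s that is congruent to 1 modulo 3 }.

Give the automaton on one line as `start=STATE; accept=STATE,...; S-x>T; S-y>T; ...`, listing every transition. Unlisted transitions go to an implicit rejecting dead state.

start=q0; accept=q1; q0-a>q1; q0-b>q0; q0-c>q0; q1-a>q2; q1-b>q1; q1-c>q1; q2-a>q0; q2-b>q2; q2-c>q2

Keep the running count of `a`s modulo 3: each `a` advances along the cycle q0 → q1 → q2 → q0 while other symbols loop. Accept at q1.
        a   b   c  
>  q0   q1  q0  q0 
 * q1   q2  q1  q1 
   q2   q0  q2  q2 
(> = start, * = accepting)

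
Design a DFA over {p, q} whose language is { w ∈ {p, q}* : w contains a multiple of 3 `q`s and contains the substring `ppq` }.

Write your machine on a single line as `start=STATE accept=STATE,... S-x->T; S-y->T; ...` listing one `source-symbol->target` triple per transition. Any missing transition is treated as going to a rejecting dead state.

start=A; accept=J; A-p->B; A-q->C; B-p->D; B-q->C; C-p->E; C-q->F; D-p->D; D-q->G; E-p->G; E-q->F; F-p->H; F-q->A; G-p->G; G-q->I; H-p->I; H-q->A; I-p->I; I-q->J; J-p->J; J-q->G

Build one automaton per condition and run them in lockstep. One (3 states) tracks the count of `q`s modulo 3; the other (4 states) tracks whether and how much of `ppq` has been seen. Each combined state is a pair, one component from each; accept when both components accept. Minimizing collapses redundant product states.
       p  q 
>  A   B  C 
   B   D  C 
   C   E  F 
   D   D  G 
   E   G  F 
   F   H  A 
   G   G  I 
   H   I  A 
   I   I  J 
 * J   J  G 
(> = start, * = accepting)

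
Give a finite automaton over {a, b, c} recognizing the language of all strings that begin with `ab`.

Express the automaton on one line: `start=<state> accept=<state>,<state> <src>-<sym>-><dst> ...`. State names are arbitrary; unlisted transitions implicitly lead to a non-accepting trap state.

start=S0 accept=S2 S0-a->S1 S0-b->S3 S0-c->S3 S1-a->S3 S1-b->S2 S1-c->S3 S2-a->S2 S2-b->S2 S2-c->S2 S3-a->S3 S3-b->S3 S3-c->S3

Walk along `ab` while the input agrees: from S0 take `a` to S1, and so on. Any deviation drops to the rejecting sink S3. Once S2 is reached the prefix is confirmed and every continuation is accepted.
4 states suffice.
        a   b   c  
>  S0   S1  S3  S3 
   S1   S3  S2  S3 
 * S2   S2  S2  S2 
   S3   S3  S3  S3 
(> = start, * = accepting)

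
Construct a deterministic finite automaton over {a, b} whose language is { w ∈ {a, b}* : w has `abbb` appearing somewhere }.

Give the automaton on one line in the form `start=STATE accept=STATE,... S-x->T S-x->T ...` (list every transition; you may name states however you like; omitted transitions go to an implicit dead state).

Track how much of `abbb` has been matched so far: state S0 is no progress, S4 is the absorbing accept state reached once `abbb` has occurred. Intermediate states record partial matches; on a mismatch, fall back to the longest reusable overlap.
A 5-state machine:
        a   b  
>  S0   S1  S0 
   S1   S1  S2 
   S2   S1  S3 
   S3   S1  S4 
 * S4   S4  S4 
(> = start, * = accepting)

start=S0 accept=S4 S0-a->S1 S0-b->S0 S1-a->S1 S1-b->S2 S2-a->S1 S2-b->S3 S3-a->S1 S3-b->S4 S4-a->S4 S4-b->S4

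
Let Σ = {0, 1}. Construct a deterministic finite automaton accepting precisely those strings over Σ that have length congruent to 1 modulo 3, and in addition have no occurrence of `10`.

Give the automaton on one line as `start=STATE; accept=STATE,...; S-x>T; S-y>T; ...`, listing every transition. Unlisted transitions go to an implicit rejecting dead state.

Build one automaton per condition and run them in lockstep. The first has 3 states tracking the input length modulo 3; the second has 3 states tracking partial matches of the forbidden pattern `10`. A product state is a pair (one from each), accepting exactly when both do.
9 states suffice.
        0   1  
>  s0   s1  s2 
 * s1   s3  s4 
 * s2   s5  s4 
   s3   s0  s6 
   s4   s7  s6 
   s5   s7  s7 
   s6   s8  s2 
   s7   s8  s8 
   s8   s5  s5 
(> = start, * = accepting)

start=s0; accept=s1,s2; s0-0>s1; s0-1>s2; s1-0>s3; s1-1>s4; s2-0>s5; s2-1>s4; s3-0>s0; s3-1>s6; s4-0>s7; s4-1>s6; s5-0>s7; s5-1>s7; s6-0>s8; s6-1>s2; s7-0>s8; s7-1>s8; s8-0>s5; s8-1>s5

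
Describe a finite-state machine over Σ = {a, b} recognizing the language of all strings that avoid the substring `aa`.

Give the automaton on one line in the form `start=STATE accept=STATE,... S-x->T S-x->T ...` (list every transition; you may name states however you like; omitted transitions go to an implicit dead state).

start=s0 accept=s0,s1 s0-a->s1 s0-b->s0 s1-a->s2 s1-b->s0 s2-a->s2 s2-b->s2

This is the complement of 'contains `aa`'. Use the same substring-matching states — s0 through s2 holding how much of `aa` has just been matched — but flip the accepting set: everything except the trap s2 accepts.
With 3 states:
        a   b  
>* s0   s1  s0 
 * s1   s2  s0 
   s2   s2  s2 
(> = start, * = accepting)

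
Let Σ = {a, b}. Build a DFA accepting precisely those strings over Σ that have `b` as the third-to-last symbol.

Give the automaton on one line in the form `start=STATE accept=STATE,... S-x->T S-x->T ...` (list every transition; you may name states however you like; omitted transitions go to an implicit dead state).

start=S0 accept=S11,S12,S13,S14 S0-a->S1 S0-b->S2 S1-a->S3 S1-b->S4 S2-a->S5 S2-b->S6 S3-a->S7 S3-b->S8 S4-a->S9 S4-b->S10 S5-a->S11 S5-b->S12 S6-a->S13 S6-b->S14 S7-a->S7 S7-b->S8 S8-a->S9 S8-b->S10 S9-a->S11 S9-b->S12 S10-a->S13 S10-b->S14 S11-a->S7 S11-b->S8 S12-a->S9 S12-b->S10 S13-a->S11 S13-b->S12 S14-a->S13 S14-b->S14

A DFA must remember the last 3 symbols (since which symbol is third-to-last isn't known until the input ends). Use one state per possible window of the last ≤3 symbols; accept from those whose window starts with `b`.
          a    b  
>  S0     S1   S2 
   S1     S3   S4 
   S2     S5   S6 
   S3     S7   S8 
   S4     S9  S10 
   S5    S11  S12 
   S6    S13  S14 
   S7     S7   S8 
   S8     S9  S10 
   S9    S11  S12 
   S10   S13  S14 
 * S11    S7   S8 
 * S12    S9  S10 
 * S13   S11  S12 
 * S14   S13  S14 
(> = start, * = accepting)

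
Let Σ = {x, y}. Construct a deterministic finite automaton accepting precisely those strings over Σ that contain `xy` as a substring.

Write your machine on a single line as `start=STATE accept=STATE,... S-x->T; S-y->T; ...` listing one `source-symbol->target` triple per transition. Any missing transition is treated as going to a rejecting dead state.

States s0..s1 record the length of the longest prefix of `xy` that matches the current input suffix. Reaching s2 means `xy` has been seen, and we stay there forever. Accept from s2.
        x   y  
>  s0   s1  s0 
   s1   s1  s2 
 * s2   s2  s2 
(> = start, * = accepting)

start=s0; accept=s2; s0-x->s1; s0-y->s0; s1-x->s1; s1-y->s2; s2-x->s2; s2-y->s2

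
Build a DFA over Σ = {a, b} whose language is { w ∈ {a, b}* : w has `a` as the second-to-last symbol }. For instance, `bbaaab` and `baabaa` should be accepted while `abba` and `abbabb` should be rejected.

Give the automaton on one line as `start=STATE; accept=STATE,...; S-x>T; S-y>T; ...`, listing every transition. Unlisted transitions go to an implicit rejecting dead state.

A DFA must remember the last 2 symbols (since which symbol is second-to-last isn't known until the input ends). Use one state per possible window of the last ≤2 symbols; accept from those whose window starts with `a`.
7 states suffice.
        a   b  
>  q0   q1  q2 
   q1   q3  q4 
   q2   q5  q6 
 * q3   q3  q4 
 * q4   q5  q6 
   q5   q3  q4 
   q6   q5  q6 
(> = start, * = accepting)

start=q0; accept=q3,q4; q0-a>q1; q0-b>q2; q1-a>q3; q1-b>q4; q2-a>q5; q2-b>q6; q3-a>q3; q3-b>q4; q4-a>q5; q4-b>q6; q5-a>q3; q5-b>q4; q6-a>q5; q6-b>q6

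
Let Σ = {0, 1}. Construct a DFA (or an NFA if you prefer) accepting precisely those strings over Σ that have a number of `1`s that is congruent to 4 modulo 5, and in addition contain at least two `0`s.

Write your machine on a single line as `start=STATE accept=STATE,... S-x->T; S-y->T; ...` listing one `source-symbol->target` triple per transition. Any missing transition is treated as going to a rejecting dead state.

Handle the two conditions separately and then intersect. The first has 5 states tracking the count of `1`s modulo 5; the second has 4 states tracking the count of `0`s, saturating at 3. A product state is a pair (one from each), accepting exactly when both do. After merging equivalent states the machine shrinks.
A 15-state machine:
          0    1  
>  S0     S1   S2 
   S1     S3   S4 
   S2     S4   S5 
   S3     S3   S6 
   S4     S6   S7 
   S5     S7   S8 
   S6     S6   S9 
   S7     S9  S10 
   S8    S10  S11 
   S9     S9  S12 
   S10   S12  S13 
   S11   S13   S0 
   S12   S12  S14 
   S13   S14   S1 
 * S14   S14   S3 
(> = start, * = accepting)

start=S0; accept=S14; S0-0->S1; S0-1->S2; S1-0->S3; S1-1->S4; S2-0->S4; S2-1->S5; S3-0->S3; S3-1->S6; S4-0->S6; S4-1->S7; S5-0->S7; S5-1->S8; S6-0->S6; S6-1->S9; S7-0->S9; S7-1->S10; S8-0->S10; S8-1->S11; S9-0->S9; S9-1->S12; S10-0->S12; S10-1->S13; S11-0->S13; S11-1->S0; S12-0->S12; S12-1->S14; S13-0->S14; S13-1->S1; S14-0->S14; S14-1->S3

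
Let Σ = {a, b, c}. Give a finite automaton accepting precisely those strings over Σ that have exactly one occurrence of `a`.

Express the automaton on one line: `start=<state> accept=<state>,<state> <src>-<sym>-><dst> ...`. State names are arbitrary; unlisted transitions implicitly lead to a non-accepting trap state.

start=S0 accept=S1 S0-a->S1 S0-b->S0 S0-c->S0 S1-a->S2 S1-b->S1 S1-c->S1 S2-a->S2 S2-b->S2 S2-c->S2

Only the number of `a`s matters, and only up to 2. Make a chain S0 → S1 → S2 advanced by each `a` (with S2 absorbing); every other symbol self-loops. The accepting set is {S1}.
A 3-state machine:
        a   b   c  
>  S0   S1  S0  S0 
 * S1   S2  S1  S1 
   S2   S2  S2  S2 
(> = start, * = accepting)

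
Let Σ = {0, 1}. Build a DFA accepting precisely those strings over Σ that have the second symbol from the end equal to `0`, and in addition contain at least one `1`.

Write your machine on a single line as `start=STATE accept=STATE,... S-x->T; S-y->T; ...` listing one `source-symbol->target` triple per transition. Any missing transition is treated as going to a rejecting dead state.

Handle the two conditions separately and then intersect. One (7 states) tracks the last 2 symbols read; the other (3 states) tracks the count of `1`s, saturating at 2. Each combined state is a pair, one component from each; accept when both components accept. Equivalent product states are then merged.
        0   1  
>  S0   S1  S2 
   S1   S1  S3 
   S2   S4  S2 
 * S3   S4  S2 
   S4   S5  S3 
 * S5   S5  S3 
(> = start, * = accepting)

start=S0; accept=S3,S5; S0-0->S1; S0-1->S2; S1-0->S1; S1-1->S3; S2-0->S4; S2-1->S2; S3-0->S4; S3-1->S2; S4-0->S5; S4-1->S3; S5-0->S5; S5-1->S3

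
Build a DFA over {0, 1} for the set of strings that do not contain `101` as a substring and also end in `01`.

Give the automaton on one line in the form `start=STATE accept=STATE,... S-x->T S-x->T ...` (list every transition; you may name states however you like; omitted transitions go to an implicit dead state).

start=q0 accept=q3 q0-0->q1 q0-1->q2 q1-0->q1 q1-1->q3 q2-0->q4 q2-1->q2 q3-0->q4 q3-1->q2 q4-0->q1 q4-1->q5 q5-0->q5 q5-1->q5

Run two small machines in parallel and take their product. The first has 4 states tracking partial matches of the forbidden pattern `101`; the second has 3 states tracking how much of the suffix `01` has currently been matched. A product state is a pair (one from each), accepting exactly when both do. Equivalent product states are then merged.
6 states suffice.
        0   1  
>  q0   q1  q2 
   q1   q1  q3 
   q2   q4  q2 
 * q3   q4  q2 
   q4   q1  q5 
   q5   q5  q5 
(> = start, * = accepting)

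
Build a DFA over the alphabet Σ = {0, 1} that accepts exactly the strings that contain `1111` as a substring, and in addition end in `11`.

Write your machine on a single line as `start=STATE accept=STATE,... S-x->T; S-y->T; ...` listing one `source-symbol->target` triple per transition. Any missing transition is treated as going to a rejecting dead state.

start=q0; accept=q4; q0-0->q0; q0-1->q1; q1-0->q0; q1-1->q2; q2-0->q0; q2-1->q3; q3-0->q0; q3-1->q4; q4-0->q5; q4-1->q4; q5-0->q5; q5-1->q6; q6-0->q5; q6-1->q4

Handle the two conditions separately and then intersect. The first has 5 states tracking whether and how much of `1111` has been seen; the second has 3 states tracking how much of the suffix `11` has currently been matched. A product state is a pair (one from each), accepting exactly when both do.
7 states suffice.
        0   1  
>  q0   q0  q1 
   q1   q0  q2 
   q2   q0  q3 
   q3   q0  q4 
 * q4   q5  q4 
   q5   q5  q6 
   q6   q5  q4 
(> = start, * = accepting)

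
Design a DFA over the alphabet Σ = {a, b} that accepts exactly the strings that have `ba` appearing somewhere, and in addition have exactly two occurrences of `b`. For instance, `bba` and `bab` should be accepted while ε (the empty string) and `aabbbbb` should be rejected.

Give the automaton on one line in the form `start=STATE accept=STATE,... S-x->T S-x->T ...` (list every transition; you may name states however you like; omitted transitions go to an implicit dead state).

Handle the two conditions separately and then intersect. One (3 states) tracks whether and how much of `ba` has been seen; the other (4 states) tracks the count of `b`s, saturating at 3. Each combined state is a pair, one component from each; accept when both components accept. After merging equivalent states the machine shrinks.
With 6 states:
        a   b  
>  S0   S0  S1 
   S1   S2  S3 
   S2   S2  S4 
   S3   S4  S5 
 * S4   S4  S5 
   S5   S5  S5 
(> = start, * = accepting)

start=S0 accept=S4 S0-a->S0 S0-b->S1 S1-a->S2 S1-b->S3 S2-a->S2 S2-b->S4 S3-a->S4 S3-b->S5 S4-a->S4 S4-b->S5 S5-a->S5 S5-b->S5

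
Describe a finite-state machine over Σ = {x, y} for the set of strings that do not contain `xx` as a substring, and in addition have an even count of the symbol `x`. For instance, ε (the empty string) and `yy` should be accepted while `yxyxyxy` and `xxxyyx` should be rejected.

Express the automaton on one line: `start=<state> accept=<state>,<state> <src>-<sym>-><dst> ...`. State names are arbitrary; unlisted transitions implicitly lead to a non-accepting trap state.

Run two small machines in parallel and take their product. One (3 states) tracks partial matches of the forbidden pattern `xx`; the other (2 states) tracks the count of `x`s modulo 2. Each combined state is a pair, one component from each; accept when both components accept.
A 6-state machine:
        x   y  
>* q0   q1  q0 
   q1   q2  q3 
   q2   q4  q2 
   q3   q5  q3 
   q4   q2  q4 
 * q5   q4  q0 
(> = start, * = accepting)

start=q0 accept=q0,q5 q0-x->q1 q0-y->q0 q1-x->q2 q1-y->q3 q2-x->q4 q2-y->q2 q3-x->q5 q3-y->q3 q4-x->q2 q4-y->q4 q5-x->q4 q5-y->q0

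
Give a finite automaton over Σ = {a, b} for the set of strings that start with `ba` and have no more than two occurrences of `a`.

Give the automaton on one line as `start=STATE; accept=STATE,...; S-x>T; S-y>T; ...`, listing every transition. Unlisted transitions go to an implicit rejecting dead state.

Handle the two conditions separately and then intersect. The first has 4 states tracking whether the input so far still matches the prefix `ba`; the second has 4 states tracking the count of `a`s, saturating at 3. A product state is a pair (one from each), accepting exactly when both do.
9 states suffice.
        a   b  
>  s0   s1  s2 
   s1   s3  s1 
   s2   s4  s5 
   s3   s6  s3 
 * s4   s7  s4 
   s5   s1  s5 
   s6   s6  s6 
 * s7   s8  s7 
   s8   s8  s8 
(> = start, * = accepting)

start=s0; accept=s4,s7; s0-a>s1; s0-b>s2; s1-a>s3; s1-b>s1; s2-a>s4; s2-b>s5; s3-a>s6; s3-b>s3; s4-a>s7; s4-b>s4; s5-a>s1; s5-b>s5; s6-a>s6; s6-b>s6; s7-a>s8; s7-b>s7; s8-a>s8; s8-b>s8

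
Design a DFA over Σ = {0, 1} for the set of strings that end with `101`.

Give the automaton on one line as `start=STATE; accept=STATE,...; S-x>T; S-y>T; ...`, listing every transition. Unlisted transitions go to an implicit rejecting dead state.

start=s0; accept=s3; s0-0>s0; s0-1>s1; s1-0>s2; s1-1>s1; s2-0>s0; s2-1>s3; s3-0>s2; s3-1>s1

Remember how much of `101` the current input suffix matches. State s0 means no match yet; s1 means the last symbol is `1`; s2 means the last 2 symbols are `10`; s3 means the last 3 symbols are `101`. Only s3 accepts. On a mismatch, fall back to the longest proper suffix that is still a prefix of `101`.
With 4 states:
        0   1  
>  s0   s0  s1 
   s1   s2  s1 
   s2   s0  s3 
 * s3   s2  s1 
(> = start, * = accepting)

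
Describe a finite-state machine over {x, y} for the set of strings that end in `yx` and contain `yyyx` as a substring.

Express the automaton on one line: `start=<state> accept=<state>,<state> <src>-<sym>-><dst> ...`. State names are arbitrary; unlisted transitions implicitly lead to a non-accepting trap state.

Run two small machines in parallel and take their product. The first has 3 states tracking how much of the suffix `yx` has currently been matched; the second has 5 states tracking whether and how much of `yyyx` has been seen. A product state is a pair (one from each), accepting exactly when both do. Equivalent product states are then merged.
        x   y  
>  q0   q0  q1 
   q1   q0  q2 
   q2   q0  q3 
   q3   q4  q3 
 * q4   q5  q3 
   q5   q5  q3 
(> = start, * = accepting)

start=q0 accept=q4 q0-x->q0 q0-y->q1 q1-x->q0 q1-y->q2 q2-x->q0 q2-y->q3 q3-x->q4 q3-y->q3 q4-x->q5 q4-y->q3 q5-x->q5 q5-y->q3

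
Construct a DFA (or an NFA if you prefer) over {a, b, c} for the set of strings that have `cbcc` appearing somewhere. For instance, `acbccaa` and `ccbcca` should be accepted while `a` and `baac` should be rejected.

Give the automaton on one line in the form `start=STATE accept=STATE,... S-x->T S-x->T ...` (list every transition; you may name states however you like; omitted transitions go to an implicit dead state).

States s0..s3 record the length of the longest prefix of `cbcc` that matches the current input suffix. Reaching s4 means `cbcc` has been seen, and we stay there forever. Accept from s4.
A 5-state machine:
        a   b   c  
>  s0   s0  s0  s1 
   s1   s0  s2  s1 
   s2   s0  s0  s3 
   s3   s0  s2  s4 
 * s4   s4  s4  s4 
(> = start, * = accepting)

start=s0 accept=s4 s0-a->s0 s0-b->s0 s0-c->s1 s1-a->s0 s1-b->s2 s1-c->s1 s2-a->s0 s2-b->s0 s2-c->s3 s3-a->s0 s3-b->s2 s3-c->s4 s4-a->s4 s4-b->s4 s4-c->s4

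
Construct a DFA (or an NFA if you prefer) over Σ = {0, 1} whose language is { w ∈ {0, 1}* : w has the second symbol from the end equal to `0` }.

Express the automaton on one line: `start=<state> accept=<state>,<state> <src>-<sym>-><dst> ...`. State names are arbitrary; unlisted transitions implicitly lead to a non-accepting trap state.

start=s0 accept=s3,s4 s0-0->s1 s0-1->s2 s1-0->s3 s1-1->s4 s2-0->s5 s2-1->s6 s3-0->s3 s3-1->s4 s4-0->s5 s4-1->s6 s5-0->s3 s5-1->s4 s6-0->s5 s6-1->s6

A DFA must remember the last 2 symbols (since which symbol is second-to-last isn't known until the input ends). Use one state per possible window of the last ≤2 symbols; accept from those whose window starts with `0`.
A 7-state machine:
        0   1  
>  s0   s1  s2 
   s1   s3  s4 
   s2   s5  s6 
 * s3   s3  s4 
 * s4   s5  s6 
   s5   s3  s4 
   s6   s5  s6 
(> = start, * = accepting)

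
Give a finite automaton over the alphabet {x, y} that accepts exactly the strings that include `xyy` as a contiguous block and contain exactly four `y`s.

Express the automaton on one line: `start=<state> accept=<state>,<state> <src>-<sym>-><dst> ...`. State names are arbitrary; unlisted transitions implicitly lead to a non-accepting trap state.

Build one automaton per condition and run them in lockstep. One (4 states) tracks whether and how much of `xyy` has been seen; the other (6 states) tracks the count of `y`s, saturating at 5. Each combined state is a pair, one component from each; accept when both components accept. After merging equivalent states the machine shrinks.
13 states suffice.
          x    y  
>  s0     s1   s2 
   s1     s1   s3 
   s2     s4   s5 
   s3     s4   s6 
   s4     s4   s7 
   s5     s8   s9 
   s6     s6  s10 
   s7     s8  s10 
   s8     s8  s11 
   s9     s9   s9 
   s10   s10  s12 
   s11    s9  s12 
 * s12   s12   s9 
(> = start, * = accepting)

start=s0 accept=s12 s0-x->s1 s0-y->s2 s1-x->s1 s1-y->s3 s2-x->s4 s2-y->s5 s3-x->s4 s3-y->s6 s4-x->s4 s4-y->s7 s5-x->s8 s5-y->s9 s6-x->s6 s6-y->s10 s7-x->s8 s7-y->s10 s8-x->s8 s8-y->s11 s9-x->s9 s9-y->s9 s10-x->s10 s10-y->s12 s11-x->s9 s11-y->s12 s12-x->s12 s12-y->s9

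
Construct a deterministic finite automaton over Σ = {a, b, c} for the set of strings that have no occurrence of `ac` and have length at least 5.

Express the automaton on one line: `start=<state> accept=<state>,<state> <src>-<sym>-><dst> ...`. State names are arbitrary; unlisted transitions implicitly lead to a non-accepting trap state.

Build one automaton per condition and run them in lockstep. The first has 3 states tracking partial matches of the forbidden pattern `ac`; the second has 7 states tracking the input length, saturating at 6. A product state is a pair (one from each), accepting exactly when both do.
          a    b    c  
>  s0     s1   s2   s2 
   s1     s3   s4   s5 
   s2     s3   s4   s4 
   s3     s6   s7   s8 
   s4     s6   s7   s7 
   s5     s8   s8   s8 
   s6     s9  s10  s11 
   s7     s9  s10  s10 
   s8    s11  s11  s11 
   s9    s12  s13  s14 
   s10   s12  s13  s13 
   s11   s14  s14  s14 
 * s12   s15  s16  s17 
 * s13   s15  s16  s16 
   s14   s17  s17  s17 
 * s15   s15  s16  s17 
 * s16   s15  s16  s16 
   s17   s17  s17  s17 
(> = start, * = accepting)

start=s0 accept=s12,s13,s15,s16 s0-a->s1 s0-b->s2 s0-c->s2 s1-a->s3 s1-b->s4 s1-c->s5 s2-a->s3 s2-b->s4 s2-c->s4 s3-a->s6 s3-b->s7 s3-c->s8 s4-a->s6 s4-b->s7 s4-c->s7 s5-a->s8 s5-b->s8 s5-c->s8 s6-a->s9 s6-b->s10 s6-c->s11 s7-a->s9 s7-b->s10 s7-c->s10 s8-a->s11 s8-b->s11 s8-c->s11 s9-a->s12 s9-b->s13 s9-c->s14 s10-a->s12 s10-b->s13 s10-c->s13 s11-a->s14 s11-b->s14 s11-c->s14 s12-a->s15 s12-b->s16 s12-c->s17 s13-a->s15 s13-b->s16 s13-c->s16 s14-a->s17 s14-b->s17 s14-c->s17 s15-a->s15 s15-b->s16 s15-c->s17 s16-a->s15 s16-b->s16 s16-c->s16 s17-a->s17 s17-b->s17 s17-c->s17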